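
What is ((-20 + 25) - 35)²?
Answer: 900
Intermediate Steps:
((-20 + 25) - 35)² = (5 - 35)² = (-30)² = 900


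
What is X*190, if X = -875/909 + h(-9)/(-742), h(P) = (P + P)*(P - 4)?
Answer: -81885820/337239 ≈ -242.81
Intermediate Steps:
h(P) = 2*P*(-4 + P) (h(P) = (2*P)*(-4 + P) = 2*P*(-4 + P))
X = -430978/337239 (X = -875/909 + (2*(-9)*(-4 - 9))/(-742) = -875*1/909 + (2*(-9)*(-13))*(-1/742) = -875/909 + 234*(-1/742) = -875/909 - 117/371 = -430978/337239 ≈ -1.2780)
X*190 = -430978/337239*190 = -81885820/337239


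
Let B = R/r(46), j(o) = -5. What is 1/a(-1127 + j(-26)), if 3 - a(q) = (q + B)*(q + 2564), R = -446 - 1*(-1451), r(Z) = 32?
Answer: 4/6304213 ≈ 6.3450e-7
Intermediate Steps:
R = 1005 (R = -446 + 1451 = 1005)
B = 1005/32 ≈ 31.406
a(q) = 3 - (2564 + q)*(1005/32 + q) (a(q) = 3 - (q + 1005/32)*(q + 2564) = 3 - (1005/32 + q)*(2564 + q) = 3 - (2564 + q)*(1005/32 + q))
1/a(-1127 + j(-26)) = 1/(-644181/8 - (-1127 - 5)² - 83053*(-1127 - 5)/32) = 1/(-644181/8 - 1*(-1132)² - 83053/32*(-1132)) = 1/(-644181/8 - 1*1281424 + 23503999/8) = 1/(-644181/8 - 1281424 + 23503999/8) = 1/(6304213/4) = 4/6304213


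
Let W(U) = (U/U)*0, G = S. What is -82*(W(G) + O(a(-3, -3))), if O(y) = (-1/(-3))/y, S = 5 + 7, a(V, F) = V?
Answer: 82/9 ≈ 9.1111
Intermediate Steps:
S = 12
G = 12
O(y) = 1/(3*y) (O(y) = (-1*(-⅓))/y = 1/(3*y))
W(U) = 0 (W(U) = 1*0 = 0)
-82*(W(G) + O(a(-3, -3))) = -82*(0 + (⅓)/(-3)) = -82*(0 + (⅓)*(-⅓)) = -82*(0 - ⅑) = -82*(-⅑) = 82/9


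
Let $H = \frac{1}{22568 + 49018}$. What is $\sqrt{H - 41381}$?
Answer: $\frac{i \sqrt{23562136307810}}{23862} \approx 203.42 i$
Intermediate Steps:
$H = \frac{1}{71586} \approx 1.3969 \cdot 10^{-5}$
$\sqrt{H - 41381} = \sqrt{\frac{1}{71586} - 41381} = \sqrt{- \frac{2962300265}{71586}} = \frac{i \sqrt{23562136307810}}{23862}$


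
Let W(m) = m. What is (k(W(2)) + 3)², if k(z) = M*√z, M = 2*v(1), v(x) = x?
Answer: 17 + 12*√2 ≈ 33.971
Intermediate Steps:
M = 2 (M = 2*1 = 2)
k(z) = 2*√z
(k(W(2)) + 3)² = (2*√2 + 3)² = (3 + 2*√2)²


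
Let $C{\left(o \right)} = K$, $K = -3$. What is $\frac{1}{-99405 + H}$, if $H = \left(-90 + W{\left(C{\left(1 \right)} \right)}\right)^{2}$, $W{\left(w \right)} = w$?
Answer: $- \frac{1}{90756} \approx -1.1019 \cdot 10^{-5}$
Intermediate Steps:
$C{\left(o \right)} = -3$
$H = 8649$ ($H = \left(-90 - 3\right)^{2} = \left(-93\right)^{2} = 8649$)
$\frac{1}{-99405 + H} = \frac{1}{-99405 + 8649} = \frac{1}{-90756} = - \frac{1}{90756}$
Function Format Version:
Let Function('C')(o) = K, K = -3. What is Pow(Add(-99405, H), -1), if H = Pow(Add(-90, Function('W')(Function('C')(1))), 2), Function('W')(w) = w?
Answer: Rational(-1, 90756) ≈ -1.1019e-5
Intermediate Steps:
Function('C')(o) = -3
H = 8649 (H = Pow(Add(-90, -3), 2) = Pow(-93, 2) = 8649)
Pow(Add(-99405, H), -1) = Pow(Add(-99405, 8649), -1) = Pow(-90756, -1) = Rational(-1, 90756)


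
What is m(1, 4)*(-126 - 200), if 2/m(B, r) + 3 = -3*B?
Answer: 326/3 ≈ 108.67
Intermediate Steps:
m(B, r) = 2/(-3 - 3*B)
m(1, 4)*(-126 - 200) = (-2/(3 + 3*1))*(-126 - 200) = -2/(3 + 3)*(-326) = -2/6*(-326) = -2*1/6*(-326) = -1/3*(-326) = 326/3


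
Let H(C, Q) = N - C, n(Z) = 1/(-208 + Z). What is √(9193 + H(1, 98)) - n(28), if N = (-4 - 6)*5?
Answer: 1/180 + √9142 ≈ 95.619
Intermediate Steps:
N = -50 (N = -10*5 = -50)
H(C, Q) = -50 - C
√(9193 + H(1, 98)) - n(28) = √(9193 + (-50 - 1*1)) - 1/(-208 + 28) = √(9193 + (-50 - 1)) - 1/(-180) = √(9193 - 51) - 1*(-1/180) = √9142 + 1/180 = 1/180 + √9142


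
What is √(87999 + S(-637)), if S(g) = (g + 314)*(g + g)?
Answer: √499501 ≈ 706.75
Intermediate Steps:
S(g) = 2*g*(314 + g) (S(g) = (314 + g)*(2*g) = 2*g*(314 + g))
√(87999 + S(-637)) = √(87999 + 2*(-637)*(314 - 637)) = √(87999 + 2*(-637)*(-323)) = √(87999 + 411502) = √499501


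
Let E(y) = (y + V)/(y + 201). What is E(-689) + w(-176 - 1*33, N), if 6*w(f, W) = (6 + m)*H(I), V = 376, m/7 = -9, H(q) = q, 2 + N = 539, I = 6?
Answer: -27503/488 ≈ -56.359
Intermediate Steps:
N = 537 (N = -2 + 539 = 537)
m = -63 (m = 7*(-9) = -63)
E(y) = (376 + y)/(201 + y) (E(y) = (y + 376)/(y + 201) = (376 + y)/(201 + y))
w(f, W) = -57 (w(f, W) = ((6 - 63)*6)/6 = (-57*6)/6 = (⅙)*(-342) = -57)
E(-689) + w(-176 - 1*33, N) = (376 - 689)/(201 - 689) - 57 = -313/(-488) - 57 = -1/488*(-313) - 57 = 313/488 - 57 = -27503/488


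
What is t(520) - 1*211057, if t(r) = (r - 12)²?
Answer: 47007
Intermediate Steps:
t(r) = (-12 + r)²
t(520) - 1*211057 = (-12 + 520)² - 1*211057 = 508² - 211057 = 258064 - 211057 = 47007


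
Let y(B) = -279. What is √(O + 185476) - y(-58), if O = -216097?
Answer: 279 + I*√30621 ≈ 279.0 + 174.99*I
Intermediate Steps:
√(O + 185476) - y(-58) = √(-216097 + 185476) - 1*(-279) = √(-30621) + 279 = I*√30621 + 279 = 279 + I*√30621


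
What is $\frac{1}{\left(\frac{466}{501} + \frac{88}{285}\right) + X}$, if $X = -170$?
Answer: $- \frac{47595}{8032184} \approx -0.0059255$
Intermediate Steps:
$\frac{1}{\left(\frac{466}{501} + \frac{88}{285}\right) + X} = \frac{1}{\left(\frac{466}{501} + \frac{88}{285}\right) - 170} = \frac{1}{\frac{58966}{47595} - 170} = \frac{1}{- \frac{8032184}{47595}} = - \frac{47595}{8032184}$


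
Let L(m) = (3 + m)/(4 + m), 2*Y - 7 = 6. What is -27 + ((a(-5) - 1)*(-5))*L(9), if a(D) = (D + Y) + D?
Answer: -81/13 ≈ -6.2308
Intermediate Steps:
Y = 13/2 (Y = 7/2 + (1/2)*6 = 7/2 + 3 = 13/2 ≈ 6.5000)
a(D) = 13/2 + 2*D (a(D) = (D + 13/2) + D = (13/2 + D) + D = 13/2 + 2*D)
L(m) = (3 + m)/(4 + m)
-27 + ((a(-5) - 1)*(-5))*L(9) = -27 + (((13/2 + 2*(-5)) - 1)*(-5))*((3 + 9)/(4 + 9)) = -27 + (((13/2 - 10) - 1)*(-5))*(12/13) = -27 + ((-7/2 - 1)*(-5))*((1/13)*12) = -27 - 9/2*(-5)*(12/13) = -27 + (45/2)*(12/13) = -27 + 270/13 = -81/13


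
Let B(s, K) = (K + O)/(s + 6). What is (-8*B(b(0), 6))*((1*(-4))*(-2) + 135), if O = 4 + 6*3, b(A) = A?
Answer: -16016/3 ≈ -5338.7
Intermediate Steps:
O = 22 (O = 4 + 18 = 22)
B(s, K) = (22 + K)/(6 + s) (B(s, K) = (K + 22)/(s + 6) = (22 + K)/(6 + s))
(-8*B(b(0), 6))*((1*(-4))*(-2) + 135) = (-8*(22 + 6)/(6 + 0))*((1*(-4))*(-2) + 135) = (-8*28/6)*(-4*(-2) + 135) = (-4*28/3)*(8 + 135) = -8*14/3*143 = -112/3*143 = -16016/3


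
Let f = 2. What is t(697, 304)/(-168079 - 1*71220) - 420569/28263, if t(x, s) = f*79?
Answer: -100646206685/6763307637 ≈ -14.881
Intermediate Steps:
t(x, s) = 158 (t(x, s) = 2*79 = 158)
t(697, 304)/(-168079 - 1*71220) - 420569/28263 = 158/(-168079 - 1*71220) - 420569/28263 = 158/(-168079 - 71220) - 420569*1/28263 = 158/(-239299) - 420569/28263 = 158*(-1/239299) - 420569/28263 = -158/239299 - 420569/28263 = -100646206685/6763307637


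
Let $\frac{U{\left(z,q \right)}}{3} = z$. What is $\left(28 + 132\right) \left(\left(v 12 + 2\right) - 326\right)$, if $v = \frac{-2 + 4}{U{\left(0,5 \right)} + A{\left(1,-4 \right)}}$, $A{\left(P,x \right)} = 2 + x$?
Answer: $-53760$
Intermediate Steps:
$U{\left(z,q \right)} = 3 z$
$v = -1$ ($v = \frac{-2 + 4}{3 \cdot 0 + \left(2 - 4\right)} = \frac{2}{0 - 2} = \frac{2}{-2} = 2 \left(- \frac{1}{2}\right) = -1$)
$\left(28 + 132\right) \left(\left(v 12 + 2\right) - 326\right) = \left(28 + 132\right) \left(\left(\left(-1\right) 12 + 2\right) - 326\right) = 160 \left(\left(-12 + 2\right) - 326\right) = 160 \left(-10 - 326\right) = 160 \left(-336\right) = -53760$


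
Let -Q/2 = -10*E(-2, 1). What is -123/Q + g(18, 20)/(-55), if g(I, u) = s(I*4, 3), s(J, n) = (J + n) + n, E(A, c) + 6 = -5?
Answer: -189/220 ≈ -0.85909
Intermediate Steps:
E(A, c) = -11 (E(A, c) = -6 - 5 = -11)
s(J, n) = J + 2*n
g(I, u) = 6 + 4*I (g(I, u) = I*4 + 2*3 = 4*I + 6 = 6 + 4*I)
Q = -220 (Q = -(-20)*(-11) = -2*110 = -220)
-123/Q + g(18, 20)/(-55) = -123/(-220) + (6 + 4*18)/(-55) = -123*(-1/220) + (6 + 72)*(-1/55) = 123/220 + 78*(-1/55) = 123/220 - 78/55 = -189/220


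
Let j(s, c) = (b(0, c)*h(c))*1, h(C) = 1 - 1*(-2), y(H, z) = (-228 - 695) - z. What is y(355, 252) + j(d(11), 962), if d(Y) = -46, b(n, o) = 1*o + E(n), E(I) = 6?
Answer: 1729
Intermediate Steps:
y(H, z) = -923 - z
h(C) = 3 (h(C) = 1 + 2 = 3)
b(n, o) = 6 + o (b(n, o) = 1*o + 6 = o + 6 = 6 + o)
j(s, c) = 18 + 3*c (j(s, c) = ((6 + c)*3)*1 = (18 + 3*c)*1 = 18 + 3*c)
y(355, 252) + j(d(11), 962) = (-923 - 1*252) + (18 + 3*962) = (-923 - 252) + (18 + 2886) = -1175 + 2904 = 1729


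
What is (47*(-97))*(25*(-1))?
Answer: 113975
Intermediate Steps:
(47*(-97))*(25*(-1)) = -4559*(-25) = 113975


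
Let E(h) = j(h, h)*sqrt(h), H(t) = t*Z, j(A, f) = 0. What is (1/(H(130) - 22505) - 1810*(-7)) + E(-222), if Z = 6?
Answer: 275255749/21725 ≈ 12670.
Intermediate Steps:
H(t) = 6*t (H(t) = t*6 = 6*t)
E(h) = 0 (E(h) = 0*sqrt(h) = 0)
(1/(H(130) - 22505) - 1810*(-7)) + E(-222) = (1/(6*130 - 22505) - 1810*(-7)) + 0 = (1/(780 - 22505) - 1*(-12670)) + 0 = (1/(-21725) + 12670) + 0 = (-1/21725 + 12670) + 0 = 275255749/21725 + 0 = 275255749/21725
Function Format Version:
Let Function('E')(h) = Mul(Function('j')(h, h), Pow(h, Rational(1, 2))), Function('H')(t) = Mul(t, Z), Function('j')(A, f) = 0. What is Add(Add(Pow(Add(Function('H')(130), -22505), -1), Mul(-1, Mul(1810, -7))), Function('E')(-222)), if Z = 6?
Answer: Rational(275255749, 21725) ≈ 12670.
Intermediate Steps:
Function('H')(t) = Mul(6, t) (Function('H')(t) = Mul(t, 6) = Mul(6, t))
Function('E')(h) = 0 (Function('E')(h) = Mul(0, Pow(h, Rational(1, 2))) = 0)
Add(Add(Pow(Add(Function('H')(130), -22505), -1), Mul(-1, Mul(1810, -7))), Function('E')(-222)) = Add(Add(Pow(Add(Mul(6, 130), -22505), -1), Mul(-1, Mul(1810, -7))), 0) = Add(Add(Pow(Add(780, -22505), -1), Mul(-1, -12670)), 0) = Add(Add(Pow(-21725, -1), 12670), 0) = Add(Add(Rational(-1, 21725), 12670), 0) = Add(Rational(275255749, 21725), 0) = Rational(275255749, 21725)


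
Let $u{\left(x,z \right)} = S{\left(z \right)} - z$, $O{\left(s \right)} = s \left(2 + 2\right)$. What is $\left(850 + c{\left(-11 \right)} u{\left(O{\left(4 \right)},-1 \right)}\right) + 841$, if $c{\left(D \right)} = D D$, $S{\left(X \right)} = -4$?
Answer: $1328$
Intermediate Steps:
$c{\left(D \right)} = D^{2}$
$O{\left(s \right)} = 4 s$ ($O{\left(s \right)} = s 4 = 4 s$)
$u{\left(x,z \right)} = -4 - z$
$\left(850 + c{\left(-11 \right)} u{\left(O{\left(4 \right)},-1 \right)}\right) + 841 = \left(850 + \left(-11\right)^{2} \left(-4 - -1\right)\right) + 841 = \left(850 + 121 \left(-4 + 1\right)\right) + 841 = \left(850 + 121 \left(-3\right)\right) + 841 = \left(850 - 363\right) + 841 = 487 + 841 = 1328$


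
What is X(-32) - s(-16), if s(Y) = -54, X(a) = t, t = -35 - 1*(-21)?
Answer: 40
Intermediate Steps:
t = -14 (t = -35 + 21 = -14)
X(a) = -14
X(-32) - s(-16) = -14 - 1*(-54) = -14 + 54 = 40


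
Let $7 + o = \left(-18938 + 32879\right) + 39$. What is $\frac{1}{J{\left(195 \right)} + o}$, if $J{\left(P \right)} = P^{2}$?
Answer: $\frac{1}{51998} \approx 1.9232 \cdot 10^{-5}$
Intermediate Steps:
$o = 13973$ ($o = -7 + \left(\left(-18938 + 32879\right) + 39\right) = -7 + \left(13941 + 39\right) = -7 + 13980 = 13973$)
$\frac{1}{J{\left(195 \right)} + o} = \frac{1}{195^{2} + 13973} = \frac{1}{38025 + 13973} = \frac{1}{51998}$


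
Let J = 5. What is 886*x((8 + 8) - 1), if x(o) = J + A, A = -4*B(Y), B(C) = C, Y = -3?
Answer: 15062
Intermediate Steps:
A = 12 (A = -4*(-3) = 12)
x(o) = 17 (x(o) = 5 + 12 = 17)
886*x((8 + 8) - 1) = 886*17 = 15062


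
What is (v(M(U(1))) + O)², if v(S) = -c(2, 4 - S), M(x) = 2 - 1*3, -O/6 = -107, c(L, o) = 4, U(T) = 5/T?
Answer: 407044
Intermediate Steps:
O = 642 (O = -6*(-107) = 642)
M(x) = -1 (M(x) = 2 - 3 = -1)
v(S) = -4 (v(S) = -1*4 = -4)
(v(M(U(1))) + O)² = (-4 + 642)² = 638² = 407044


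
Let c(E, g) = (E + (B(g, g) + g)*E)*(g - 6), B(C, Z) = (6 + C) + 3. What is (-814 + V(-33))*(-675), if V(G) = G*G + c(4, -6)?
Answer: -250425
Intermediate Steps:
B(C, Z) = 9 + C
c(E, g) = (-6 + g)*(E + E*(9 + 2*g)) (c(E, g) = (E + ((9 + g) + g)*E)*(g - 6) = (E + (9 + 2*g)*E)*(-6 + g) = (E + E*(9 + 2*g))*(-6 + g) = (-6 + g)*(E + E*(9 + 2*g)))
V(G) = 96 + G**2 (V(G) = G*G + 2*4*(-30 + (-6)**2 - 1*(-6)) = G**2 + 2*4*(-30 + 36 + 6) = G**2 + 2*4*12 = G**2 + 96 = 96 + G**2)
(-814 + V(-33))*(-675) = (-814 + (96 + (-33)**2))*(-675) = (-814 + (96 + 1089))*(-675) = (-814 + 1185)*(-675) = 371*(-675) = -250425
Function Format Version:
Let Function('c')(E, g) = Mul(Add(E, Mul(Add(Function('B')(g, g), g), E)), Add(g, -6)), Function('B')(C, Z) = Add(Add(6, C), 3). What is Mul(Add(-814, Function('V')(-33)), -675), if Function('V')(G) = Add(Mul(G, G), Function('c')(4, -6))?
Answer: -250425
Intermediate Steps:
Function('B')(C, Z) = Add(9, C)
Function('c')(E, g) = Mul(Add(-6, g), Add(E, Mul(E, Add(9, Mul(2, g))))) (Function('c')(E, g) = Mul(Add(E, Mul(Add(Add(9, g), g), E)), Add(g, -6)) = Mul(Add(E, Mul(Add(9, Mul(2, g)), E)), Add(-6, g)) = Mul(Add(E, Mul(E, Add(9, Mul(2, g)))), Add(-6, g)) = Mul(Add(-6, g), Add(E, Mul(E, Add(9, Mul(2, g))))))
Function('V')(G) = Add(96, Pow(G, 2)) (Function('V')(G) = Add(Mul(G, G), Mul(2, 4, Add(-30, Pow(-6, 2), Mul(-1, -6)))) = Add(Pow(G, 2), Mul(2, 4, Add(-30, 36, 6))) = Add(Pow(G, 2), Mul(2, 4, 12)) = Add(Pow(G, 2), 96) = Add(96, Pow(G, 2)))
Mul(Add(-814, Function('V')(-33)), -675) = Mul(Add(-814, Add(96, Pow(-33, 2))), -675) = Mul(Add(-814, Add(96, 1089)), -675) = Mul(Add(-814, 1185), -675) = Mul(371, -675) = -250425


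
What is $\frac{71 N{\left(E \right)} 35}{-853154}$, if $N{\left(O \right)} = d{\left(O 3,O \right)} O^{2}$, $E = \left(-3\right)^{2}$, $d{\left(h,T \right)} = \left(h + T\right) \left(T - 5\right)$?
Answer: $- \frac{14492520}{426577} \approx -33.974$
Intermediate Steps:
$d{\left(h,T \right)} = \left(-5 + T\right) \left(T + h\right)$ ($d{\left(h,T \right)} = \left(T + h\right) \left(-5 + T\right) = \left(-5 + T\right) \left(T + h\right)$)
$E = 9$
$N{\left(O \right)} = O^{2} \left(- 20 O + 4 O^{2}\right)$ ($N{\left(O \right)} = \left(O^{2} - 5 O - 5 O 3 + O O 3\right) O^{2} = \left(O^{2} - 5 O - 5 \cdot 3 O + O 3 O\right) O^{2} = \left(O^{2} - 5 O - 15 O + 3 O^{2}\right) O^{2} = \left(- 20 O + 4 O^{2}\right) O^{2} = O^{2} \left(- 20 O + 4 O^{2}\right)$)
$\frac{71 N{\left(E \right)} 35}{-853154} = \frac{71 \cdot 4 \cdot 9^{3} \left(-5 + 9\right) 35}{-853154} = 71 \cdot 4 \cdot 729 \cdot 4 \cdot 35 \left(- \frac{1}{853154}\right) = 71 \cdot 11664 \cdot 35 \left(- \frac{1}{853154}\right) = 828144 \cdot 35 \left(- \frac{1}{853154}\right) = 28985040 \left(- \frac{1}{853154}\right) = - \frac{14492520}{426577}$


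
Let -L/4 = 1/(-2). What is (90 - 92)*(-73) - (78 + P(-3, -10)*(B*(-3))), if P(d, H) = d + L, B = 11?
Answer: 35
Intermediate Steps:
L = 2 (L = -4/(-2) = -4*(-½) = 2)
P(d, H) = 2 + d (P(d, H) = d + 2 = 2 + d)
(90 - 92)*(-73) - (78 + P(-3, -10)*(B*(-3))) = (90 - 92)*(-73) - (78 + (2 - 3)*(11*(-3))) = -2*(-73) - (78 - 1*(-33)) = 146 - (78 + 33) = 146 - 1*111 = 146 - 111 = 35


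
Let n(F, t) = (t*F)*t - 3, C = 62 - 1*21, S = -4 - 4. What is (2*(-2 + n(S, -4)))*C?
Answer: -10906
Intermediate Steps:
S = -8
C = 41 (C = 62 - 21 = 41)
n(F, t) = -3 + F*t² (n(F, t) = (F*t)*t - 3 = F*t² - 3 = -3 + F*t²)
(2*(-2 + n(S, -4)))*C = (2*(-2 + (-3 - 8*(-4)²)))*41 = (2*(-2 + (-3 - 8*16)))*41 = (2*(-2 + (-3 - 128)))*41 = (2*(-2 - 131))*41 = (2*(-133))*41 = -266*41 = -10906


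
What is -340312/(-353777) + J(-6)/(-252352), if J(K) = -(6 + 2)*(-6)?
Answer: 5366339533/5579770844 ≈ 0.96175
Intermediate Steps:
J(K) = 48 (J(K) = -1*8*(-6) = -8*(-6) = 48)
-340312/(-353777) + J(-6)/(-252352) = -340312/(-353777) + 48/(-252352) = -340312*(-1/353777) + 48*(-1/252352) = 340312/353777 - 3/15772 = 5366339533/5579770844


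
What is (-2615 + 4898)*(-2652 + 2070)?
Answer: -1328706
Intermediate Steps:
(-2615 + 4898)*(-2652 + 2070) = 2283*(-582) = -1328706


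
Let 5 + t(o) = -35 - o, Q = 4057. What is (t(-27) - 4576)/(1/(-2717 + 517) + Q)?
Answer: -10095800/8925399 ≈ -1.1311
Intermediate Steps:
t(o) = -40 - o (t(o) = -5 + (-35 - o) = -40 - o)
(t(-27) - 4576)/(1/(-2717 + 517) + Q) = ((-40 - 1*(-27)) - 4576)/(1/(-2717 + 517) + 4057) = ((-40 + 27) - 4576)/(1/(-2200) + 4057) = (-13 - 4576)/(-1/2200 + 4057) = -4589/8925399/2200 = -4589*2200/8925399 = -10095800/8925399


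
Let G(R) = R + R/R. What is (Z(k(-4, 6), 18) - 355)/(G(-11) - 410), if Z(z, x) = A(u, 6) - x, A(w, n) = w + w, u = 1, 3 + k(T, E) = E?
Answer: 53/60 ≈ 0.88333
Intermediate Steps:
k(T, E) = -3 + E
A(w, n) = 2*w
Z(z, x) = 2 - x (Z(z, x) = 2*1 - x = 2 - x)
G(R) = 1 + R (G(R) = R + 1 = 1 + R)
(Z(k(-4, 6), 18) - 355)/(G(-11) - 410) = ((2 - 1*18) - 355)/((1 - 11) - 410) = ((2 - 18) - 355)/(-10 - 410) = (-16 - 355)/(-420) = -371*(-1/420) = 53/60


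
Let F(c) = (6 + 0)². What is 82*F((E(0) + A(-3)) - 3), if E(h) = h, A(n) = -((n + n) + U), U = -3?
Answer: 2952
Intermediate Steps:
A(n) = 3 - 2*n (A(n) = -((n + n) - 3) = -(2*n - 3) = -(-3 + 2*n) = 3 - 2*n)
F(c) = 36 (F(c) = 6² = 36)
82*F((E(0) + A(-3)) - 3) = 82*36 = 2952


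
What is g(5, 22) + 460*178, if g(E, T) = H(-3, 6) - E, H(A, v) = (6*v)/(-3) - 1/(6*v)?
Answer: 2947067/36 ≈ 81863.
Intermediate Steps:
H(A, v) = -2*v - 1/(6*v) (H(A, v) = (6*v)*(-⅓) - 1/(6*v) = -2*v - 1/(6*v))
g(E, T) = -433/36 - E (g(E, T) = (-2*6 - ⅙/6) - E = (-12 - ⅙*⅙) - E = (-12 - 1/36) - E = -433/36 - E)
g(5, 22) + 460*178 = (-433/36 - 1*5) + 460*178 = (-433/36 - 5) + 81880 = -613/36 + 81880 = 2947067/36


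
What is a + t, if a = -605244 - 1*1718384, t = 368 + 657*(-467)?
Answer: -2630079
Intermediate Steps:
t = -306451 (t = 368 - 306819 = -306451)
a = -2323628 (a = -605244 - 1718384 = -2323628)
a + t = -2323628 - 306451 = -2630079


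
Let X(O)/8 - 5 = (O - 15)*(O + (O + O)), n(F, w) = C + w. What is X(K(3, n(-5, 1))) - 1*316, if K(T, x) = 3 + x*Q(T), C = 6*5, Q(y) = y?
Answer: 186348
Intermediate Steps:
C = 30
n(F, w) = 30 + w
K(T, x) = 3 + T*x (K(T, x) = 3 + x*T = 3 + T*x)
X(O) = 40 + 24*O*(-15 + O) (X(O) = 40 + 8*((O - 15)*(O + (O + O))) = 40 + 8*((-15 + O)*(O + 2*O)) = 40 + 8*((-15 + O)*(3*O)) = 40 + 8*(3*O*(-15 + O)) = 40 + 24*O*(-15 + O))
X(K(3, n(-5, 1))) - 1*316 = (40 - 360*(3 + 3*(30 + 1)) + 24*(3 + 3*(30 + 1))²) - 1*316 = (40 - 360*(3 + 3*31) + 24*(3 + 3*31)²) - 316 = (40 - 360*(3 + 93) + 24*(3 + 93)²) - 316 = (40 - 360*96 + 24*96²) - 316 = (40 - 34560 + 24*9216) - 316 = (40 - 34560 + 221184) - 316 = 186664 - 316 = 186348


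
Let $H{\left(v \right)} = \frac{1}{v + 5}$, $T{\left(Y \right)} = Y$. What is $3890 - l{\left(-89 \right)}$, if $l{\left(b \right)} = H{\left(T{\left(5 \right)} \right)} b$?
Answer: $\frac{38989}{10} \approx 3898.9$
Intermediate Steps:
$H{\left(v \right)} = \frac{1}{5 + v}$
$l{\left(b \right)} = \frac{b}{10}$ ($l{\left(b \right)} = \frac{b}{5 + 5} = \frac{b}{10}$)
$3890 - l{\left(-89 \right)} = 3890 - \frac{1}{10} \left(-89\right) = 3890 - - \frac{89}{10} = 3890 + \frac{89}{10} = \frac{38989}{10}$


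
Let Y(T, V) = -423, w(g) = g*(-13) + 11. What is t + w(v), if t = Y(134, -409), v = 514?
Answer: -7094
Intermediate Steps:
w(g) = 11 - 13*g (w(g) = -13*g + 11 = 11 - 13*g)
t = -423
t + w(v) = -423 + (11 - 13*514) = -423 + (11 - 6682) = -423 - 6671 = -7094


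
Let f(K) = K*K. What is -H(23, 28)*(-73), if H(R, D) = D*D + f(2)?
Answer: 57524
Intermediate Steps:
f(K) = K²
H(R, D) = 4 + D² (H(R, D) = D*D + 2² = D² + 4 = 4 + D²)
-H(23, 28)*(-73) = -(4 + 28²)*(-73) = -(4 + 784)*(-73) = -788*(-73) = -1*(-57524) = 57524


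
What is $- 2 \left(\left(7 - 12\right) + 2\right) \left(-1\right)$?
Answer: $-6$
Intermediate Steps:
$- 2 \left(\left(7 - 12\right) + 2\right) \left(-1\right) = - 2 \left(-5 + 2\right) \left(-1\right) = \left(-2\right) \left(-3\right) \left(-1\right) = 6 \left(-1\right) = -6$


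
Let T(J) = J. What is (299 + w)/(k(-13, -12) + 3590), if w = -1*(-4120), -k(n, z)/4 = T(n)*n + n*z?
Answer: 4419/2290 ≈ 1.9297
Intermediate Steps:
k(n, z) = -4*n² - 4*n*z (k(n, z) = -4*(n*n + n*z) = -4*(n² + n*z) = -4*n² - 4*n*z)
w = 4120
(299 + w)/(k(-13, -12) + 3590) = (299 + 4120)/(-4*(-13)*(-13 - 12) + 3590) = 4419/(-4*(-13)*(-25) + 3590) = 4419/(-1300 + 3590) = 4419/2290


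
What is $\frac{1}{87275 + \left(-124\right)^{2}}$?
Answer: $\frac{1}{102651} \approx 9.7418 \cdot 10^{-6}$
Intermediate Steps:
$\frac{1}{87275 + \left(-124\right)^{2}} = \frac{1}{87275 + 15376} = \frac{1}{102651}$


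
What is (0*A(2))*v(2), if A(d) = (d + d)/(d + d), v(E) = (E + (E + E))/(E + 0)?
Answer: 0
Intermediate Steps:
v(E) = 3 (v(E) = (E + 2*E)/E = (3*E)/E = 3)
A(d) = 1 (A(d) = (2*d)/((2*d)) = (2*d)*(1/(2*d)) = 1)
(0*A(2))*v(2) = (0*1)*3 = 0*3 = 0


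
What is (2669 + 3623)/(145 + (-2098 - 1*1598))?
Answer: -6292/3551 ≈ -1.7719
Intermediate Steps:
(2669 + 3623)/(145 + (-2098 - 1*1598)) = 6292/(145 + (-2098 - 1598)) = 6292/(145 - 3696) = 6292/(-3551) = 6292*(-1/3551) = -6292/3551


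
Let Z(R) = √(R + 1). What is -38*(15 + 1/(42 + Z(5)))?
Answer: -167276/293 + 19*√6/879 ≈ -570.85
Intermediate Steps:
Z(R) = √(1 + R)
-38*(15 + 1/(42 + Z(5))) = -38*(15 + 1/(42 + √(1 + 5))) = -38*(15 + 1/(42 + √6)) = -570 - 38/(42 + √6)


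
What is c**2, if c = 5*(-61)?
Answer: 93025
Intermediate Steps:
c = -305
c**2 = (-305)**2 = 93025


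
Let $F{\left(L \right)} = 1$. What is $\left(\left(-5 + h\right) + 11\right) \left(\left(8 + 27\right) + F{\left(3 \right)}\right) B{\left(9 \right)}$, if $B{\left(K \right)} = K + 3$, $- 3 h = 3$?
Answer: $2160$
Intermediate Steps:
$h = -1$ ($h = \left(- \frac{1}{3}\right) 3 = -1$)
$B{\left(K \right)} = 3 + K$
$\left(\left(-5 + h\right) + 11\right) \left(\left(8 + 27\right) + F{\left(3 \right)}\right) B{\left(9 \right)} = \left(\left(-5 - 1\right) + 11\right) \left(\left(8 + 27\right) + 1\right) \left(3 + 9\right) = \left(-6 + 11\right) \left(35 + 1\right) 12 = 5 \cdot 36 \cdot 12 = 180 \cdot 12 = 2160$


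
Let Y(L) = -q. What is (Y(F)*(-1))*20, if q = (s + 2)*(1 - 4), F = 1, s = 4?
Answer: -360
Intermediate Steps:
q = -18 (q = (4 + 2)*(1 - 4) = 6*(-3) = -18)
Y(L) = 18 (Y(L) = -1*(-18) = 18)
(Y(F)*(-1))*20 = (18*(-1))*20 = -18*20 = -360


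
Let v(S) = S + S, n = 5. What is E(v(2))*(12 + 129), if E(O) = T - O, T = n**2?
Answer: 2961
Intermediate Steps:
v(S) = 2*S
T = 25 (T = 5**2 = 25)
E(O) = 25 - O
E(v(2))*(12 + 129) = (25 - 2*2)*(12 + 129) = (25 - 1*4)*141 = (25 - 4)*141 = 21*141 = 2961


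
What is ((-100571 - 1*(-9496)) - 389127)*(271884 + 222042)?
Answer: -237184253052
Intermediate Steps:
((-100571 - 1*(-9496)) - 389127)*(271884 + 222042) = ((-100571 + 9496) - 389127)*493926 = (-91075 - 389127)*493926 = -480202*493926 = -237184253052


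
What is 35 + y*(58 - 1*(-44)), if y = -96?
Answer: -9757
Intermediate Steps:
35 + y*(58 - 1*(-44)) = 35 - 96*(58 - 1*(-44)) = 35 - 96*(58 + 44) = 35 - 96*102 = 35 - 9792 = -9757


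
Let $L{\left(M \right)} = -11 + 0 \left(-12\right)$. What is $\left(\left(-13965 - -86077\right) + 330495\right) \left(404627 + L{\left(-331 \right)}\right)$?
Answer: $162901233912$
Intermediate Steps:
$L{\left(M \right)} = -11$ ($L{\left(M \right)} = -11 + 0 = -11$)
$\left(\left(-13965 - -86077\right) + 330495\right) \left(404627 + L{\left(-331 \right)}\right) = \left(\left(-13965 - -86077\right) + 330495\right) \left(404627 - 11\right) = \left(\left(-13965 + 86077\right) + 330495\right) 404616 = \left(72112 + 330495\right) 404616 = 402607 \cdot 404616 = 162901233912$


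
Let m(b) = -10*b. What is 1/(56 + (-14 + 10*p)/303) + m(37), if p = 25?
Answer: -6365177/17204 ≈ -369.98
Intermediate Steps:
1/(56 + (-14 + 10*p)/303) + m(37) = 1/(56 + (-14 + 10*25)/303) - 10*37 = 1/(56 + (-14 + 250)*(1/303)) - 370 = 1/(56 + 236*(1/303)) - 370 = 1/(56 + 236/303) - 370 = 1/(17204/303) - 370 = 303/17204 - 370 = -6365177/17204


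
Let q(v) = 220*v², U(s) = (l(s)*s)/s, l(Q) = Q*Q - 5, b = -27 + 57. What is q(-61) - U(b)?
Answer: 817725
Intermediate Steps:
b = 30
l(Q) = -5 + Q² (l(Q) = Q² - 5 = -5 + Q²)
U(s) = -5 + s² (U(s) = ((-5 + s²)*s)/s = (s*(-5 + s²))/s = -5 + s²)
q(-61) - U(b) = 220*(-61)² - (-5 + 30²) = 220*3721 - (-5 + 900) = 818620 - 1*895 = 818620 - 895 = 817725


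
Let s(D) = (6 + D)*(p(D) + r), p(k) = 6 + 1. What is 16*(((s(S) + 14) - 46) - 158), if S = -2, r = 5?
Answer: -2272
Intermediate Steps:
p(k) = 7
s(D) = 72 + 12*D (s(D) = (6 + D)*(7 + 5) = (6 + D)*12 = 72 + 12*D)
16*(((s(S) + 14) - 46) - 158) = 16*((((72 + 12*(-2)) + 14) - 46) - 158) = 16*((((72 - 24) + 14) - 46) - 158) = 16*(((48 + 14) - 46) - 158) = 16*((62 - 46) - 158) = 16*(16 - 158) = 16*(-142) = -2272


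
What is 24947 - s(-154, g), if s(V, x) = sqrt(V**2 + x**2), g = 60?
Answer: 24947 - 2*sqrt(6829) ≈ 24782.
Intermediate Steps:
24947 - s(-154, g) = 24947 - sqrt((-154)**2 + 60**2) = 24947 - sqrt(23716 + 3600) = 24947 - sqrt(27316) = 24947 - 2*sqrt(6829)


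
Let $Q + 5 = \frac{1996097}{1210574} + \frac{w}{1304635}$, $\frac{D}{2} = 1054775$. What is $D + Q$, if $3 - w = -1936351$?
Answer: $\frac{3331730054880943841}{1579357210490} \approx 2.1095 \cdot 10^{6}$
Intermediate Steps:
$w = 1936354$ ($w = 3 - -1936351 = 3 + 1936351 = 1936354$)
$D = 2109550$ ($D = 2 \cdot 1054775 = 2109550$)
$Q = - \frac{2948508235659}{1579357210490}$ ($Q = -5 + \left(\frac{1996097}{1210574} + \frac{1936354}{1304635}\right) = -5 + \frac{4948277816791}{1579357210490} = - \frac{2948508235659}{1579357210490} \approx -1.8669$)
$D + Q = 2109550 - \frac{2948508235659}{1579357210490} = \frac{3331730054880943841}{1579357210490}$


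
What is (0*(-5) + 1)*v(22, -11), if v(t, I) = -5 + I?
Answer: -16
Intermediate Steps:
(0*(-5) + 1)*v(22, -11) = (0*(-5) + 1)*(-5 - 11) = (0 + 1)*(-16) = 1*(-16) = -16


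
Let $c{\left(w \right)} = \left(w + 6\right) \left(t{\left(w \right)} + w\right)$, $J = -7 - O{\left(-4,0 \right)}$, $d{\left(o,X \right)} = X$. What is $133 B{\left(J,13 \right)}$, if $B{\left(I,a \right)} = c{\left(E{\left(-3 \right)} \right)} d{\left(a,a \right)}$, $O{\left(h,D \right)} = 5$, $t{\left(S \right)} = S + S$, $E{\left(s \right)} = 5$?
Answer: $285285$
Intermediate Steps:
$t{\left(S \right)} = 2 S$
$J = -12$ ($J = -7 - 5 = -12$)
$c{\left(w \right)} = 3 w \left(6 + w\right)$ ($c{\left(w \right)} = \left(w + 6\right) \left(2 w + w\right) = \left(6 + w\right) 3 w = 3 w \left(6 + w\right)$)
$B{\left(I,a \right)} = 165 a$ ($B{\left(I,a \right)} = 3 \cdot 5 \left(6 + 5\right) a = 3 \cdot 5 \cdot 11 a = 165 a$)
$133 B{\left(J,13 \right)} = 133 \cdot 165 \cdot 13 = 133 \cdot 2145 = 285285$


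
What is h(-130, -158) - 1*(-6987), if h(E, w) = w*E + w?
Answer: 27369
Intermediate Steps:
h(E, w) = w + E*w (h(E, w) = E*w + w = w + E*w)
h(-130, -158) - 1*(-6987) = -158*(1 - 130) - 1*(-6987) = -158*(-129) + 6987 = 20382 + 6987 = 27369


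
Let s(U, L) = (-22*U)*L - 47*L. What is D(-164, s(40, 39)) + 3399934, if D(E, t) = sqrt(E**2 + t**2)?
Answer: 3399934 + sqrt(1307066305) ≈ 3.4361e+6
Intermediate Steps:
s(U, L) = -47*L - 22*L*U (s(U, L) = -22*L*U - 47*L = -47*L - 22*L*U)
D(-164, s(40, 39)) + 3399934 = sqrt((-164)**2 + (-1*39*(47 + 22*40))**2) + 3399934 = sqrt(26896 + (-1*39*(47 + 880))**2) + 3399934 = sqrt(26896 + (-1*39*927)**2) + 3399934 = sqrt(26896 + (-36153)**2) + 3399934 = sqrt(26896 + 1307039409) + 3399934 = sqrt(1307066305) + 3399934 = 3399934 + sqrt(1307066305)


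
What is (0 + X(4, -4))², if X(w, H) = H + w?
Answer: 0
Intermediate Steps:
(0 + X(4, -4))² = (0 + (-4 + 4))² = (0 + 0)² = 0² = 0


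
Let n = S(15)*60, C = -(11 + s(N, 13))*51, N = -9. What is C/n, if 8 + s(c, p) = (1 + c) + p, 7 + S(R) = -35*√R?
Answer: -1/385 + √15/77 ≈ 0.047701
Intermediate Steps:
S(R) = -7 - 35*√R
s(c, p) = -7 + c + p (s(c, p) = -8 + ((1 + c) + p) = -8 + (1 + c + p) = -7 + c + p)
C = -408 (C = -(11 + (-7 - 9 + 13))*51 = -(11 - 3)*51 = -8*51 = -1*408 = -408)
n = -420 - 2100*√15 (n = (-7 - 35*√15)*60 = -420 - 2100*√15 ≈ -8553.3)
C/n = -408/(-420 - 2100*√15)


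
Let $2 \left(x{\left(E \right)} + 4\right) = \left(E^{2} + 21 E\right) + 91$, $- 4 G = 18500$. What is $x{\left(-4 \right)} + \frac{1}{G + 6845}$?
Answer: $\frac{16651}{2220} \approx 7.5005$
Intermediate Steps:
$G = -4625$ ($G = \left(- \frac{1}{4}\right) 18500 = -4625$)
$x{\left(E \right)} = \frac{83}{2} + \frac{E^{2}}{2} + \frac{21 E}{2}$ ($x{\left(E \right)} = -4 + \frac{\left(E^{2} + 21 E\right) + 91}{2} = -4 + \frac{91 + E^{2} + 21 E}{2} = -4 + \left(\frac{91}{2} + \frac{E^{2}}{2} + \frac{21 E}{2}\right) = \frac{83}{2} + \frac{E^{2}}{2} + \frac{21 E}{2}$)
$x{\left(-4 \right)} + \frac{1}{G + 6845} = \left(\frac{83}{2} + \frac{\left(-4\right)^{2}}{2} + \frac{21}{2} \left(-4\right)\right) + \frac{1}{-4625 + 6845} = \left(\frac{83}{2} + \frac{1}{2} \cdot 16 - 42\right) + \frac{1}{2220} = \left(\frac{83}{2} + 8 - 42\right) + \frac{1}{2220} = \frac{15}{2} + \frac{1}{2220} = \frac{16651}{2220}$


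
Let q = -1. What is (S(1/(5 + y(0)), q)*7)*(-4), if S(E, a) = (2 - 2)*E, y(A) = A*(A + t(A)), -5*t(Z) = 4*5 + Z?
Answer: 0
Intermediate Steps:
t(Z) = -4 - Z/5 (t(Z) = -(4*5 + Z)/5 = -(20 + Z)/5 = -4 - Z/5)
y(A) = A*(-4 + 4*A/5) (y(A) = A*(A + (-4 - A/5)) = A*(-4 + 4*A/5))
S(E, a) = 0 (S(E, a) = 0*E = 0)
(S(1/(5 + y(0)), q)*7)*(-4) = (0*7)*(-4) = 0*(-4) = 0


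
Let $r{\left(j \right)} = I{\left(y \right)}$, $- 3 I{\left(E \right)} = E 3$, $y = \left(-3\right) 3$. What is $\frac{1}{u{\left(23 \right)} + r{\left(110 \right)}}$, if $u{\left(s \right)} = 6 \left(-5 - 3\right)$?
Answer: $- \frac{1}{39} \approx -0.025641$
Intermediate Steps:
$y = -9$
$I{\left(E \right)} = - E$ ($I{\left(E \right)} = - \frac{E 3}{3} = - \frac{3 E}{3} = - E$)
$u{\left(s \right)} = -48$ ($u{\left(s \right)} = 6 \left(-8\right) = -48$)
$r{\left(j \right)} = 9$ ($r{\left(j \right)} = \left(-1\right) \left(-9\right) = 9$)
$\frac{1}{u{\left(23 \right)} + r{\left(110 \right)}} = \frac{1}{-48 + 9} = \frac{1}{-39} = - \frac{1}{39}$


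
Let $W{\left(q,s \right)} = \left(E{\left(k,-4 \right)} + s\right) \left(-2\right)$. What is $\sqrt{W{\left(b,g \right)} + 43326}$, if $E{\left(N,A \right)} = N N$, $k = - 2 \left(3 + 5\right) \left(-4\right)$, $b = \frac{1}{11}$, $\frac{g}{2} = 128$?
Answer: $\sqrt{34622} \approx 186.07$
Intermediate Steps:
$g = 256$ ($g = 2 \cdot 128 = 256$)
$b = \frac{1}{11} \approx 0.090909$
$k = 64$ ($k = - 2 \cdot 8 \left(-4\right) = \left(-2\right) \left(-32\right) = 64$)
$E{\left(N,A \right)} = N^{2}$
$W{\left(q,s \right)} = -8192 - 2 s$ ($W{\left(q,s \right)} = \left(64^{2} + s\right) \left(-2\right) = \left(4096 + s\right) \left(-2\right) = -8192 - 2 s$)
$\sqrt{W{\left(b,g \right)} + 43326} = \sqrt{\left(-8192 - 512\right) + 43326} = \sqrt{-8704 + 43326} = \sqrt{34622}$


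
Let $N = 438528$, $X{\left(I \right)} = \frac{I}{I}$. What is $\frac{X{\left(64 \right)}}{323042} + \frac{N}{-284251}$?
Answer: $- \frac{141662677925}{91825011542} \approx -1.5427$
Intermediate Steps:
$X{\left(I \right)} = 1$
$\frac{X{\left(64 \right)}}{323042} + \frac{N}{-284251} = 1 \cdot \frac{1}{323042} + \frac{438528}{-284251} = 1 \cdot \frac{1}{323042} + 438528 \left(- \frac{1}{284251}\right) = \frac{1}{323042} - \frac{438528}{284251} = - \frac{141662677925}{91825011542}$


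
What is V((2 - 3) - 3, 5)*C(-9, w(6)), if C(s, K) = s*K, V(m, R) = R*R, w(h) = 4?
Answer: -900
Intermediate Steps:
V(m, R) = R²
C(s, K) = K*s
V((2 - 3) - 3, 5)*C(-9, w(6)) = 5²*(4*(-9)) = 25*(-36) = -900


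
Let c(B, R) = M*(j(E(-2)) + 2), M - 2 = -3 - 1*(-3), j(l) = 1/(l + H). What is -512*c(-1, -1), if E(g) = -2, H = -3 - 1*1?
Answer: -5632/3 ≈ -1877.3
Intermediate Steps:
H = -4 (H = -3 - 1 = -4)
j(l) = 1/(-4 + l) (j(l) = 1/(l - 4) = 1/(-4 + l))
M = 2 (M = 2 + (-3 - 1*(-3)) = 2 + (-3 + 3) = 2 + 0 = 2)
c(B, R) = 11/3 (c(B, R) = 2*(1/(-4 - 2) + 2) = 2*(1/(-6) + 2) = 2*(-⅙ + 2) = 2*(11/6) = 11/3)
-512*c(-1, -1) = -512*11/3 = -5632/3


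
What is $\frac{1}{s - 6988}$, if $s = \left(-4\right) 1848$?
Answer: $- \frac{1}{14380} \approx -6.9541 \cdot 10^{-5}$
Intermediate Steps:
$s = -7392$
$\frac{1}{s - 6988} = \frac{1}{-7392 - 6988} = \frac{1}{-14380} = - \frac{1}{14380}$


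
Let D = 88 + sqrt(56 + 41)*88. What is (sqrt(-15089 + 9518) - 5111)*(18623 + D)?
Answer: -11*(1701 + 8*sqrt(97))*(5111 - 3*I*sqrt(619)) ≈ -1.0006e+8 + 1.4613e+6*I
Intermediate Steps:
D = 88 + 88*sqrt(97) (D = 88 + sqrt(97)*88 = 88 + 88*sqrt(97) ≈ 954.70)
(sqrt(-15089 + 9518) - 5111)*(18623 + D) = (sqrt(-15089 + 9518) - 5111)*(18623 + (88 + 88*sqrt(97))) = (sqrt(-5571) - 5111)*(18711 + 88*sqrt(97)) = (3*I*sqrt(619) - 5111)*(18711 + 88*sqrt(97)) = (-5111 + 3*I*sqrt(619))*(18711 + 88*sqrt(97))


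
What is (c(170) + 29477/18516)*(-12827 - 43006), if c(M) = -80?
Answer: 27019505633/6172 ≈ 4.3778e+6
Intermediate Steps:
(c(170) + 29477/18516)*(-12827 - 43006) = (-80 + 29477/18516)*(-12827 - 43006) = (-80 + 29477*(1/18516))*(-55833) = (-80 + 29477/18516)*(-55833) = -1451803/18516*(-55833) = 27019505633/6172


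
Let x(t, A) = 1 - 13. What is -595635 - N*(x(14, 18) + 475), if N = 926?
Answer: -1024373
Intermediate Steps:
x(t, A) = -12
-595635 - N*(x(14, 18) + 475) = -595635 - 926*(-12 + 475) = -595635 - 926*463 = -595635 - 1*428738 = -595635 - 428738 = -1024373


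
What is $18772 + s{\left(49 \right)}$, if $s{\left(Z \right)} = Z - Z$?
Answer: $18772$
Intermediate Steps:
$s{\left(Z \right)} = 0$
$18772 + s{\left(49 \right)} = 18772 + 0 = 18772$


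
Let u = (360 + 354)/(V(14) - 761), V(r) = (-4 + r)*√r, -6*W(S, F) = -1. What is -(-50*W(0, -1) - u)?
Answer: 12812963/1733163 - 7140*√14/577721 ≈ 7.3466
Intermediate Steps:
W(S, F) = ⅙ (W(S, F) = -⅙*(-1) = ⅙)
V(r) = √r*(-4 + r)
u = 714/(-761 + 10*√14) (u = (360 + 354)/(√14*(-4 + 14) - 761) = 714/(√14*10 - 761) = 714/(10*√14 - 761) = 714/(-761 + 10*√14) ≈ -0.98676)
-(-50*W(0, -1) - u) = -(-50*⅙ - (-543354/577721 - 7140*√14/577721)) = -(-25/3 + (543354/577721 + 7140*√14/577721)) = -(-12812963/1733163 + 7140*√14/577721) = 12812963/1733163 - 7140*√14/577721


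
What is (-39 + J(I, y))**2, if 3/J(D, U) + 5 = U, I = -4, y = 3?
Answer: 6561/4 ≈ 1640.3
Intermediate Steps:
J(D, U) = 3/(-5 + U)
(-39 + J(I, y))**2 = (-39 + 3/(-5 + 3))**2 = (-39 + 3/(-2))**2 = (-39 + 3*(-1/2))**2 = (-39 - 3/2)**2 = (-81/2)**2 = 6561/4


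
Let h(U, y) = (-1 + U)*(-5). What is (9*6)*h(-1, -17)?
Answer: 540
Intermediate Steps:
h(U, y) = 5 - 5*U
(9*6)*h(-1, -17) = (9*6)*(5 - 5*(-1)) = 54*(5 + 5) = 54*10 = 540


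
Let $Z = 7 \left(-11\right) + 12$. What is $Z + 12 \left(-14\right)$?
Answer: $-233$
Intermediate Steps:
$Z = -65$ ($Z = -77 + 12 = -65$)
$Z + 12 \left(-14\right) = -65 + 12 \left(-14\right) = -65 - 168 = -233$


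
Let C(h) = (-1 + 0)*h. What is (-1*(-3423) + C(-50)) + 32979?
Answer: 36452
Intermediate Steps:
C(h) = -h
(-1*(-3423) + C(-50)) + 32979 = (-1*(-3423) - 1*(-50)) + 32979 = (3423 + 50) + 32979 = 3473 + 32979 = 36452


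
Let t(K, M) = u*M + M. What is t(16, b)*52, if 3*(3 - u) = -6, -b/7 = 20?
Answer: -43680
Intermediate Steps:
b = -140 (b = -7*20 = -140)
u = 5 (u = 3 - 1/3*(-6) = 3 + 2 = 5)
t(K, M) = 6*M (t(K, M) = 5*M + M = 6*M)
t(16, b)*52 = (6*(-140))*52 = -840*52 = -43680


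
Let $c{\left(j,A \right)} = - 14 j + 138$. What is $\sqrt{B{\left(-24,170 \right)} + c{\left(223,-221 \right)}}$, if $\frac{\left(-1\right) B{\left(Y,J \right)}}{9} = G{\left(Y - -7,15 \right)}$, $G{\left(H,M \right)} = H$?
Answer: $i \sqrt{2831} \approx 53.207 i$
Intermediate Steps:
$B{\left(Y,J \right)} = -63 - 9 Y$ ($B{\left(Y,J \right)} = - 9 \left(Y - -7\right) = - 9 \left(Y + 7\right) = - 9 \left(7 + Y\right) = -63 - 9 Y$)
$c{\left(j,A \right)} = 138 - 14 j$
$\sqrt{B{\left(-24,170 \right)} + c{\left(223,-221 \right)}} = \sqrt{\left(-63 - -216\right) + \left(138 - 3122\right)} = \sqrt{\left(-63 + 216\right) + \left(138 - 3122\right)} = \sqrt{153 - 2984} = \sqrt{-2831} = i \sqrt{2831}$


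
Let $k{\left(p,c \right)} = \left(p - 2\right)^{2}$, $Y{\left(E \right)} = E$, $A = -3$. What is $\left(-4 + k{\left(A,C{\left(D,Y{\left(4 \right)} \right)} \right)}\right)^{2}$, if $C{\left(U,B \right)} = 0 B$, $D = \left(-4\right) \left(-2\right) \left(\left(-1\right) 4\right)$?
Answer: $441$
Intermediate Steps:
$D = -32$ ($D = 8 \left(-4\right) = -32$)
$C{\left(U,B \right)} = 0$
$k{\left(p,c \right)} = \left(-2 + p\right)^{2}$
$\left(-4 + k{\left(A,C{\left(D,Y{\left(4 \right)} \right)} \right)}\right)^{2} = \left(-4 + \left(-2 - 3\right)^{2}\right)^{2} = \left(-4 + \left(-5\right)^{2}\right)^{2} = \left(-4 + 25\right)^{2} = 21^{2} = 441$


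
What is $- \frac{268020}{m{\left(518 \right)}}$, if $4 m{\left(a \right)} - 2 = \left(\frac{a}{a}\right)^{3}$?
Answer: $-357360$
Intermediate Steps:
$m{\left(a \right)} = \frac{3}{4}$ ($m{\left(a \right)} = \frac{1}{2} + \frac{\left(\frac{a}{a}\right)^{3}}{4} = \frac{1}{2} + \frac{1^{3}}{4} = \frac{1}{2} + \frac{1}{4} \cdot 1 = \frac{1}{2} + \frac{1}{4} = \frac{3}{4}$)
$- \frac{268020}{m{\left(518 \right)}} = - \frac{268020}{\frac{3}{4}} = \left(-268020\right) \frac{4}{3} = -357360$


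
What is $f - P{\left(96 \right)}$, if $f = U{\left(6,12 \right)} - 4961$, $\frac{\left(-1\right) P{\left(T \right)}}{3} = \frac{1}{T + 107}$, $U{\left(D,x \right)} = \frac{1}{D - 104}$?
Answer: $- \frac{14099149}{2842} \approx -4961.0$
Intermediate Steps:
$U{\left(D,x \right)} = \frac{1}{-104 + D}$
$P{\left(T \right)} = - \frac{3}{107 + T}$ ($P{\left(T \right)} = - \frac{3}{T + 107} = - \frac{3}{107 + T}$)
$f = - \frac{486179}{98}$ ($f = \frac{1}{-104 + 6} - 4961 = \frac{1}{-98} - 4961 = - \frac{1}{98} - 4961 = - \frac{486179}{98} \approx -4961.0$)
$f - P{\left(96 \right)} = - \frac{486179}{98} - - \frac{3}{107 + 96} = - \frac{486179}{98} - - \frac{3}{203} = - \frac{486179}{98} + \frac{3}{203} = - \frac{14099149}{2842}$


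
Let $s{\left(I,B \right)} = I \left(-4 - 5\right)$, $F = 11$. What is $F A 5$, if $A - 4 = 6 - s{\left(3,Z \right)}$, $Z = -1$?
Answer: $2035$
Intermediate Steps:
$s{\left(I,B \right)} = - 9 I$ ($s{\left(I,B \right)} = I \left(-9\right) = - 9 I$)
$A = 37$ ($A = 4 - \left(-6 - 27\right) = 4 + \left(6 - -27\right) = 4 + \left(6 + 27\right) = 4 + 33 = 37$)
$F A 5 = 11 \cdot 37 \cdot 5 = 407 \cdot 5 = 2035$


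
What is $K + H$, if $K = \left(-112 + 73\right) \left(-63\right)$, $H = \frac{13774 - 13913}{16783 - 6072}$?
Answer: $\frac{26316788}{10711} \approx 2457.0$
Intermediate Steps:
$H = - \frac{139}{10711} \approx -0.012977$
$K = 2457$ ($K = \left(-39\right) \left(-63\right) = 2457$)
$K + H = 2457 - \frac{139}{10711} = \frac{26316788}{10711}$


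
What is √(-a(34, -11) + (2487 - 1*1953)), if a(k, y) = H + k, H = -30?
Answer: √530 ≈ 23.022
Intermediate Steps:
a(k, y) = -30 + k
√(-a(34, -11) + (2487 - 1*1953)) = √(-(-30 + 34) + (2487 - 1*1953)) = √(-1*4 + (2487 - 1953)) = √(-4 + 534) = √530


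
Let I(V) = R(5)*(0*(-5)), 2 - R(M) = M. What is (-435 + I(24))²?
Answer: 189225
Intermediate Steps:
R(M) = 2 - M
I(V) = 0 (I(V) = (2 - 1*5)*(0*(-5)) = (2 - 5)*0 = -3*0 = 0)
(-435 + I(24))² = (-435 + 0)² = (-435)² = 189225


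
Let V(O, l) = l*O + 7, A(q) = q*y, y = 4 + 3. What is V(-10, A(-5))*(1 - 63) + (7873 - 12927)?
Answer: -27188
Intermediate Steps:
y = 7
A(q) = 7*q (A(q) = q*7 = 7*q)
V(O, l) = 7 + O*l (V(O, l) = O*l + 7 = 7 + O*l)
V(-10, A(-5))*(1 - 63) + (7873 - 12927) = (7 - 70*(-5))*(1 - 63) + (7873 - 12927) = (7 - 10*(-35))*(-62) - 5054 = (7 + 350)*(-62) - 5054 = 357*(-62) - 5054 = -22134 - 5054 = -27188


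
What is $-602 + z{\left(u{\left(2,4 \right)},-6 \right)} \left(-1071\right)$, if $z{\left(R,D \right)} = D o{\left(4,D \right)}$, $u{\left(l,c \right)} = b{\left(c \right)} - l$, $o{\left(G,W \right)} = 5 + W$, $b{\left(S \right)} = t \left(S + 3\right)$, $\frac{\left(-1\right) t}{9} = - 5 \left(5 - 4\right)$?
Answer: $-7028$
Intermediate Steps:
$t = 45$ ($t = - 9 \left(- 5 \left(5 - 4\right)\right) = - 9 \left(\left(-5\right) 1\right) = \left(-9\right) \left(-5\right) = 45$)
$b{\left(S \right)} = 135 + 45 S$ ($b{\left(S \right)} = 45 \left(S + 3\right) = 45 \left(3 + S\right) = 135 + 45 S$)
$u{\left(l,c \right)} = 135 - l + 45 c$ ($u{\left(l,c \right)} = \left(135 + 45 c\right) - l = 135 - l + 45 c$)
$z{\left(R,D \right)} = D \left(5 + D\right)$
$-602 + z{\left(u{\left(2,4 \right)},-6 \right)} \left(-1071\right) = -602 + - 6 \left(5 - 6\right) \left(-1071\right) = -602 + \left(-6\right) \left(-1\right) \left(-1071\right) = -602 + 6 \left(-1071\right) = -602 - 6426 = -7028$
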